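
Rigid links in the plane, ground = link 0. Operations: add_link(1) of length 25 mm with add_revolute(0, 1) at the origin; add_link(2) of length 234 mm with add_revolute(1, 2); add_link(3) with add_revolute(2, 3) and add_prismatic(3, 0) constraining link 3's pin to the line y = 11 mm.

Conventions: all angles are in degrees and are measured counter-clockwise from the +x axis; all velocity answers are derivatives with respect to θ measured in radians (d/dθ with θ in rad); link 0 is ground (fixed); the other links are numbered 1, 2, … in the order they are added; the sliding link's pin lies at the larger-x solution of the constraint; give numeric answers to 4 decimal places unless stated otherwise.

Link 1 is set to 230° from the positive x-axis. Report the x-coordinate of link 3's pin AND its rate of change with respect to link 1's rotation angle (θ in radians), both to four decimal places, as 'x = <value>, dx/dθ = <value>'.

geometry: r = 25 mm, L = 234 mm, e = 11 mm
crank pin P = (r cos θ, r sin θ) = (-16.069690, -19.151111)
h = r sin θ − e = -19.151111 − 11 = -30.151111
x = r cos θ + √(L² − h²) = -16.069690 + 232.049371 = 215.979681
dx/dθ = −r sin θ − h·r cos θ/√(L² − h²) (θ in radians; h = -30.151111) = 17.063111

x = 215.9797, dx/dθ = 17.0631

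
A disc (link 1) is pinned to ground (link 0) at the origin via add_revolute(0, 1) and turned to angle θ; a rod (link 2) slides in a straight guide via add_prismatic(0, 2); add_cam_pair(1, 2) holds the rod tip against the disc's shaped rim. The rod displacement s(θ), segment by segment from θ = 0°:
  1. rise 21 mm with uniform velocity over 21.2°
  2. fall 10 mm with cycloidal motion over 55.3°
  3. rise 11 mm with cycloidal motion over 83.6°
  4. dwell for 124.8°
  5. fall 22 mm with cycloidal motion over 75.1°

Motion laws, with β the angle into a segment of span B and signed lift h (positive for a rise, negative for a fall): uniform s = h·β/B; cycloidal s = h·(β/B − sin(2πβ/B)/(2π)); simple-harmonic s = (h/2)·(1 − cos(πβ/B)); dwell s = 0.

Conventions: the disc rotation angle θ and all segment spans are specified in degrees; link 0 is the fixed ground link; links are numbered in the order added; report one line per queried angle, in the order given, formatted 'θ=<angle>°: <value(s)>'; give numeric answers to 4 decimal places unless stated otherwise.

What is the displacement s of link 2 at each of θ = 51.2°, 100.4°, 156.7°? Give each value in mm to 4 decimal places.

segment 1 (0° to 21.2°, uniform, h = 21) is passed completely: s = 0.0000 + (21) = 21.0000
θ = 51.2° falls in segment 2 (21.2° to 76.5°, cycloidal, h = -10): β = 51.2 − 21.2 = 30°, B = 55.3°; Δs = -10·(0.5425 − sin(2π·0.5425)/(2π)) = -5.8449; s = 21.0000 − 5.8449 = 15.1551
segment 2 (21.2° to 76.5°, cycloidal, h = -10) is passed completely: s = 21.0000 + (-10) = 11.0000
θ = 100.4° falls in segment 3 (76.5° to 160.1°, cycloidal, h = 11): β = 100.4 − 76.5 = 23.9°, B = 83.6°; Δs = 11·(0.2859 − sin(2π·0.2859)/(2π)) = 1.4383; s = 11.0000 + 1.4383 = 12.4383
θ = 156.7° falls in segment 3 (76.5° to 160.1°, cycloidal, h = 11): β = 156.7 − 76.5 = 80.2°, B = 83.6°; Δs = 11·(0.9593 − sin(2π·0.9593)/(2π)) = 10.9951; s = 11.0000 + 10.9951 = 21.9951

θ=51.2°: 15.1551
θ=100.4°: 12.4383
θ=156.7°: 21.9951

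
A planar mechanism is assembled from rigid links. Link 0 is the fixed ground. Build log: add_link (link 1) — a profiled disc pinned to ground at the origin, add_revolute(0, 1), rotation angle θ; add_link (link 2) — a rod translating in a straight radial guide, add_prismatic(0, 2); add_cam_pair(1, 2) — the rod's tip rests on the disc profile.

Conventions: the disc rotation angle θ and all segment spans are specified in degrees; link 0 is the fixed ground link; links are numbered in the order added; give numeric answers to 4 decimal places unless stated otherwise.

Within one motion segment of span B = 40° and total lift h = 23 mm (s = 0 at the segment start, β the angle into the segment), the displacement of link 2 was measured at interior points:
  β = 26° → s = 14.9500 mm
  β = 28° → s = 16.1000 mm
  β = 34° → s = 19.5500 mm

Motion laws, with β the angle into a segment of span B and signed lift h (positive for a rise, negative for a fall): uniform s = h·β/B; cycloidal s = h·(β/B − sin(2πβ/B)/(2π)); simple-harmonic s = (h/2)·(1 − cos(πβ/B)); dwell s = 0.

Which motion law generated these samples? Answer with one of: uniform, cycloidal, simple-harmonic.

candidates at β/B = r: uniform s = h·r (linear in β); cycloidal s = h·(r − sin(2πr)/(2π)); simple-harmonic s = (h/2)(1 − cos(πr))
β=26°: printed 14.9500 | uniform 14.9500, cycloidal 17.9115, simple-harmonic 16.7209
β=28°: printed 16.1000 | uniform 16.1000, cycloidal 19.5814, simple-harmonic 18.2595
β=34°: printed 19.5500 | uniform 19.5500, cycloidal 22.5115, simple-harmonic 21.7466
only one law matches every sample → uniform

uniform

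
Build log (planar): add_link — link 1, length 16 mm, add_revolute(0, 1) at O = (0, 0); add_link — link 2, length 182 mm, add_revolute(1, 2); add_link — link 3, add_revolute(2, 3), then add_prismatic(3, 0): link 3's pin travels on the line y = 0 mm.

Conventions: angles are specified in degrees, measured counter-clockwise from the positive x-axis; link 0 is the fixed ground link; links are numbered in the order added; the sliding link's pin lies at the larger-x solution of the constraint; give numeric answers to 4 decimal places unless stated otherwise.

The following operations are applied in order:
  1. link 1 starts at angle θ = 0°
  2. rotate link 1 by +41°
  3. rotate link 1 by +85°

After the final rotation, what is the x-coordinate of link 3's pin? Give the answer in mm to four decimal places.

geometry: r = 16 mm, L = 182 mm, e = 0 mm; θ starts at 0°
rotate link 1 by +41°: θ ← 0° +41° = 41°
rotate link 1 by +85°: θ ← 41° +85° = 126°
crank pin P = (r cos θ, r sin θ) = (-9.404564, 12.944272)
h = r sin θ − e = 12.944272 − 0 = 12.944272
x = r cos θ + √(L² − h²) = -9.404564 + 181.539103 = 172.134539

172.1345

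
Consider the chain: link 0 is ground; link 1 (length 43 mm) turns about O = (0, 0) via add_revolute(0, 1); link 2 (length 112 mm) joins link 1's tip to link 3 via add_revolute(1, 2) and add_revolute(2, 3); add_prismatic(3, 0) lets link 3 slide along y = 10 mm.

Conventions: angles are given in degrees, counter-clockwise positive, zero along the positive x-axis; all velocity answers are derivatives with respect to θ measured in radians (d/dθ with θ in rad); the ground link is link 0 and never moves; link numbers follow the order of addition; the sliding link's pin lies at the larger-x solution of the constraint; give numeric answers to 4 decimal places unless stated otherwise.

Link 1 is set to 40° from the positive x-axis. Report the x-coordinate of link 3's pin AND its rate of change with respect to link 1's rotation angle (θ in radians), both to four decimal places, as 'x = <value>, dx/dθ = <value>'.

geometry: r = 43 mm, L = 112 mm, e = 10 mm
crank pin P = (r cos θ, r sin θ) = (32.939911, 27.639867)
h = r sin θ − e = 27.639867 − 10 = 17.639867
x = r cos θ + √(L² − h²) = 32.939911 + 110.602148 = 143.542059
dx/dθ = −r sin θ − h·r cos θ/√(L² − h²) (θ in radians; h = 17.639867) = -32.893433

x = 143.5421, dx/dθ = -32.8934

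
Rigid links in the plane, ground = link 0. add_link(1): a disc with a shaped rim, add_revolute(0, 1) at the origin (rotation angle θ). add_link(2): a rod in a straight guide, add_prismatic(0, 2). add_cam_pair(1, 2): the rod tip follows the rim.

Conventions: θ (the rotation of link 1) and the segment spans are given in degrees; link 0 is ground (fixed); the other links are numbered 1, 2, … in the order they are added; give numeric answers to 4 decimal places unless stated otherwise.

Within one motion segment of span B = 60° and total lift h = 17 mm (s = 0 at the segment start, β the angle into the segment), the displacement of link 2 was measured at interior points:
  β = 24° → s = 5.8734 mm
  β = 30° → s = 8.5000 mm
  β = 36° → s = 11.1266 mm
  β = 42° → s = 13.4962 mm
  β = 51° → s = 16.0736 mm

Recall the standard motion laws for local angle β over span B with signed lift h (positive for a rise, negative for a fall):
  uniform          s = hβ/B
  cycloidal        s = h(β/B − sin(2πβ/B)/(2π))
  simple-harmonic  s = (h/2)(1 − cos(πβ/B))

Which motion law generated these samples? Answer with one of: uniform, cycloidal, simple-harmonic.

candidates at β/B = r: uniform s = h·r (linear in β); cycloidal s = h·(r − sin(2πr)/(2π)); simple-harmonic s = (h/2)(1 − cos(πr))
β=24°: printed 5.8734 | uniform 6.8000, cycloidal 5.2097, simple-harmonic 5.8734
β=30°: printed 8.5000 | uniform 8.5000, cycloidal 8.5000, simple-harmonic 8.5000
β=36°: printed 11.1266 | uniform 10.2000, cycloidal 11.7903, simple-harmonic 11.1266
β=42°: printed 13.4962 | uniform 11.9000, cycloidal 14.4732, simple-harmonic 13.4962
β=51°: printed 16.0736 | uniform 14.4500, cycloidal 16.6389, simple-harmonic 16.0736
only one law matches every sample → simple-harmonic

simple-harmonic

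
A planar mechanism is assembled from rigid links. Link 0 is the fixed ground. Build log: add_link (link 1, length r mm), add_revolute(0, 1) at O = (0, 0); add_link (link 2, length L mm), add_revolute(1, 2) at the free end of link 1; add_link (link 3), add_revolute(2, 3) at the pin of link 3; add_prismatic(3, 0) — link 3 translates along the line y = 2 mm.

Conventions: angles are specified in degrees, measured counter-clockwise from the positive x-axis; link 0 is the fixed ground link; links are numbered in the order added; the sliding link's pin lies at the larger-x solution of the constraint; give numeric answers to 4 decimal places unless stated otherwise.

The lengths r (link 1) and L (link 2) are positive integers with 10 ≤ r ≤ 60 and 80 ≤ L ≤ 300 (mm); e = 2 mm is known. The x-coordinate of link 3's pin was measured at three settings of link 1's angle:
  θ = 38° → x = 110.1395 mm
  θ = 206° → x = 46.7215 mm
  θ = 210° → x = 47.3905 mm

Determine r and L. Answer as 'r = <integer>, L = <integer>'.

constraint per measurement: (x − r cos θ)² + (r sin θ − e)² = L²
subtracting the θ₁ and θ₂ equations cancels the r² and L² terms:
r = (x₁² − x₂²) / (2[(x₁cos θ₁ + e sin θ₁) − (x₂cos θ₂ + e sin θ₂)]) = 38.0000 → r = 38
L² = (x₁ − r cos θ₁)² + (r sin θ₁ − e)² = 6889.0045 → L = 83.0000 → L = 83
check at θ₃=210°: x = 47.3905 (printed 47.3905) ✓

r = 38, L = 83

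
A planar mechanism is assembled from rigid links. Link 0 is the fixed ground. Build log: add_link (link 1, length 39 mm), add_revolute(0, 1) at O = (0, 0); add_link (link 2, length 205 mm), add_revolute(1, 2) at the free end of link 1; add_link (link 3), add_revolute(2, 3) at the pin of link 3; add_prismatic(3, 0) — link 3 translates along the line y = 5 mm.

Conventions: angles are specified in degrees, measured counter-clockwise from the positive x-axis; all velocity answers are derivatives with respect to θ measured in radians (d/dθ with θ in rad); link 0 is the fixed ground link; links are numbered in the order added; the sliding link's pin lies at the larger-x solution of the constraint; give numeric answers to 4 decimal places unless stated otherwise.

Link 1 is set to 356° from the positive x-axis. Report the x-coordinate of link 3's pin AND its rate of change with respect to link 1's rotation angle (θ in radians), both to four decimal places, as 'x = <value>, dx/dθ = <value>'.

geometry: r = 39 mm, L = 205 mm, e = 5 mm
crank pin P = (r cos θ, r sin θ) = (38.904998, -2.720502)
h = r sin θ − e = -2.720502 − 5 = -7.720502
x = r cos θ + √(L² − h²) = 38.904998 + 204.854568 = 243.759565
dx/dθ = −r sin θ − h·r cos θ/√(L² − h²) (θ in radians; h = -7.720502) = 4.186743

x = 243.7596, dx/dθ = 4.1867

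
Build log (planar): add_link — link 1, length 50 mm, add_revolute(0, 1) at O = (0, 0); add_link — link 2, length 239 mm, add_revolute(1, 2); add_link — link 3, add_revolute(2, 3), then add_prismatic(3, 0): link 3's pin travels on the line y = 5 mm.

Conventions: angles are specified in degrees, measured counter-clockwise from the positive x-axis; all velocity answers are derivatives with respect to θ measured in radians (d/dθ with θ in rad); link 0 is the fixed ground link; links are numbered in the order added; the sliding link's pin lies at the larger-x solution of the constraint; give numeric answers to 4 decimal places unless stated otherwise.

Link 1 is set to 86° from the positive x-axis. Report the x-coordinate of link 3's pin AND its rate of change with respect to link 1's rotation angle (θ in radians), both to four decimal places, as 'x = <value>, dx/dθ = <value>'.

geometry: r = 50 mm, L = 239 mm, e = 5 mm
crank pin P = (r cos θ, r sin θ) = (3.487824, 49.878203)
h = r sin θ − e = 49.878203 − 5 = 44.878203
x = r cos θ + √(L² − h²) = 3.487824 + 234.748689 = 238.236513
dx/dθ = −r sin θ − h·r cos θ/√(L² − h²) (θ in radians; h = 44.878203) = -50.544989

x = 238.2365, dx/dθ = -50.5450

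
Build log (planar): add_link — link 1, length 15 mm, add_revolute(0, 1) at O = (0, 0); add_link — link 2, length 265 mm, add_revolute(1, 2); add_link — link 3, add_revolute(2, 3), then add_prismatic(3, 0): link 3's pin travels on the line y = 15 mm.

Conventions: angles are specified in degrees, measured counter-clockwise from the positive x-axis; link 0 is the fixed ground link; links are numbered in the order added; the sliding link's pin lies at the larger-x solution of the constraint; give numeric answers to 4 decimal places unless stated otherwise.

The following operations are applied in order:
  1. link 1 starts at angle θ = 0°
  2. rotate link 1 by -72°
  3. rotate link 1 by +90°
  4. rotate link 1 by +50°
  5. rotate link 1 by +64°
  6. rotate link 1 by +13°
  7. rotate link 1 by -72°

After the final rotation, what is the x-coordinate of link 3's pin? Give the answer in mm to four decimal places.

geometry: r = 15 mm, L = 265 mm, e = 15 mm; θ starts at 0°
rotate link 1 by -72°: θ ← 0° -72° = -72°
rotate link 1 by +90°: θ ← -72° +90° = 18°
rotate link 1 by +50°: θ ← 18° +50° = 68°
rotate link 1 by +64°: θ ← 68° +64° = 132°
rotate link 1 by +13°: θ ← 132° +13° = 145°
rotate link 1 by -72°: θ ← 145° -72° = 73°
crank pin P = (r cos θ, r sin θ) = (4.385576, 14.344571)
h = r sin θ − e = 14.344571 − 15 = -0.655429
x = r cos θ + √(L² − h²) = 4.385576 + 264.999189 = 269.384765

269.3848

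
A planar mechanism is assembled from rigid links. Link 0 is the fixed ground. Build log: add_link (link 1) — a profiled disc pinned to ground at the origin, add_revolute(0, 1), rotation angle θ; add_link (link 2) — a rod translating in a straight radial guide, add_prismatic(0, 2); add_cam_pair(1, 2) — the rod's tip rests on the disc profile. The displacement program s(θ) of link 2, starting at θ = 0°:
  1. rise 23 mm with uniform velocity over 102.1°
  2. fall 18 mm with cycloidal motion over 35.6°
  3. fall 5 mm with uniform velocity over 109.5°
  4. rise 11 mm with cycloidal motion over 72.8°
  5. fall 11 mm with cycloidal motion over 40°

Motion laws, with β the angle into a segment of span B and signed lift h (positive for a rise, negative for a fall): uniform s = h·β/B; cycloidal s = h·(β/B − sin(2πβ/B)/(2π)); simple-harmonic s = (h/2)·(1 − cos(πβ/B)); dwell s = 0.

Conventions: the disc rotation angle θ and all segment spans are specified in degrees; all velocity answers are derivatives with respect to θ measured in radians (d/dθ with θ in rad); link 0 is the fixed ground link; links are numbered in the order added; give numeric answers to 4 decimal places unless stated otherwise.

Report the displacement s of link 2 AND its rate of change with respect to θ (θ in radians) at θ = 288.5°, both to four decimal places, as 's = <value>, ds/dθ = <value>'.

seg 1 [0°–102.1°] uniform, h=23: full span → s += 23 → s = 23.0000
seg 2 [102.1°–137.7°] cycloidal, h=-18: full span → s += -18 → s = 5.0000
seg 3 [137.7°–247.2°] uniform, h=-5: full span → s += -5 → s = 0.0000
seg 4 [247.2°–320°] cycloidal, h=11: θ=288.5° here. β=41.3, B=72.8. 11·(0.5673 − sin(2π·0.5673)/(2π)) = 6.9589 → s = 6.9589
velocity in seg [247.2°–320°] (cycloidal), θ in radians: β = 41.3° = 0.7208 rad, B = 72.8° = 1.2706 rad; ds/dθ = (h/B)(1 − cos(2πβ/B)) = (11/1.2706)(1 − cos(2π·0.5673)) = 16.551947 mm/rad

s = 6.9589, ds/dθ = 16.5519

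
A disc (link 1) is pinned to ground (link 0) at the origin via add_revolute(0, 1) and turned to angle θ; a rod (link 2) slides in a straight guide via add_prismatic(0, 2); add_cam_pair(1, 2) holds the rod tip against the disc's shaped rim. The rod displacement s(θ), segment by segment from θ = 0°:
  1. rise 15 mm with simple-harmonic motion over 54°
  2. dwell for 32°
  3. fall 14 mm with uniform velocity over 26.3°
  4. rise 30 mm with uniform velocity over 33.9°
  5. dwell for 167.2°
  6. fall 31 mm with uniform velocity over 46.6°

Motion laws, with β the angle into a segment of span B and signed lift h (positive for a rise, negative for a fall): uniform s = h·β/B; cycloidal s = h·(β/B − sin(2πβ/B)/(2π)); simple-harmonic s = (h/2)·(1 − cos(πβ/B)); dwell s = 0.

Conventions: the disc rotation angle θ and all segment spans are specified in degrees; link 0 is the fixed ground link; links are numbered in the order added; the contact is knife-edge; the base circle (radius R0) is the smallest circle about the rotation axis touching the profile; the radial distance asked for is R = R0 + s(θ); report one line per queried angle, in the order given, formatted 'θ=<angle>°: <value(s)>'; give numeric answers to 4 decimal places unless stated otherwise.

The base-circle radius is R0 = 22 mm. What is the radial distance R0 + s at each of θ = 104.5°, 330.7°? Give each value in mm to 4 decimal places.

segment 1 (0° to 54°, simple-harmonic, h = 15) is passed completely: s = 0.0000 + (15) = 15.0000
segment 2 (54° to 86°, dwell): s unchanged at 15.0000
θ = 104.5° falls in segment 3 (86° to 112.3°, uniform, h = -14): β = 104.5 − 86 = 18.5°, B = 26.3°; Δs = -14·18.5/26.3 = -9.8479; s = 15.0000 − 9.8479 = 5.1521
segment 3 (86° to 112.3°, uniform, h = -14) is passed completely: s = 15.0000 + (-14) = 1.0000
segment 4 (112.3° to 146.2°, uniform, h = 30) is passed completely: s = 1.0000 + (30) = 31.0000
segment 5 (146.2° to 313.4°, dwell): s unchanged at 31.0000
θ = 330.7° falls in segment 6 (313.4° to 360°, uniform, h = -31): β = 330.7 − 313.4 = 17.3°, B = 46.6°; Δs = -31·17.3/46.6 = -11.5086; s = 31.0000 − 11.5086 = 19.4914
θ=104.5°: R = R0 + s = 22 + 5.1521 = 27.1521
θ=330.7°: R = R0 + s = 22 + 19.4914 = 41.4914

θ=104.5°: 27.1521
θ=330.7°: 41.4914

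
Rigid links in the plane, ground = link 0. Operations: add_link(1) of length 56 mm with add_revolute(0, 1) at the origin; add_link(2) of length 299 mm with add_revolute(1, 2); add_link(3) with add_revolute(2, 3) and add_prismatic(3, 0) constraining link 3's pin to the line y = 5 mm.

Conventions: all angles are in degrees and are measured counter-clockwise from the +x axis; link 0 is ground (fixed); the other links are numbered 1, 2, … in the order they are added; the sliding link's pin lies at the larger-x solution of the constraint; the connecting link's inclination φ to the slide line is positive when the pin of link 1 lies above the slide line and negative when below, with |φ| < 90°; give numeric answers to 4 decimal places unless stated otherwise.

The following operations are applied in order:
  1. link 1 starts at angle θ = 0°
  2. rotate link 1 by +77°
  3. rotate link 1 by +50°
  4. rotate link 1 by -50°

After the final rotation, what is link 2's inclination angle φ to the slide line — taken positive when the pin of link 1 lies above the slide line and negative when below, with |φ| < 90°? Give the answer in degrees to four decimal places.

geometry: r = 56 mm, L = 299 mm, e = 5 mm; θ starts at 0°
rotate link 1 by +77°: θ ← 0° +77° = 77°
rotate link 1 by +50°: θ ← 77° +50° = 127°
rotate link 1 by -50°: θ ← 127° -50° = 77°
h = r sin θ − e = 54.564724 − 5 = 49.564724
sin φ = h / L = 49.564724 / 299 = 0.16576831
φ = arcsin(0.16576831) = 9.541870°

9.5419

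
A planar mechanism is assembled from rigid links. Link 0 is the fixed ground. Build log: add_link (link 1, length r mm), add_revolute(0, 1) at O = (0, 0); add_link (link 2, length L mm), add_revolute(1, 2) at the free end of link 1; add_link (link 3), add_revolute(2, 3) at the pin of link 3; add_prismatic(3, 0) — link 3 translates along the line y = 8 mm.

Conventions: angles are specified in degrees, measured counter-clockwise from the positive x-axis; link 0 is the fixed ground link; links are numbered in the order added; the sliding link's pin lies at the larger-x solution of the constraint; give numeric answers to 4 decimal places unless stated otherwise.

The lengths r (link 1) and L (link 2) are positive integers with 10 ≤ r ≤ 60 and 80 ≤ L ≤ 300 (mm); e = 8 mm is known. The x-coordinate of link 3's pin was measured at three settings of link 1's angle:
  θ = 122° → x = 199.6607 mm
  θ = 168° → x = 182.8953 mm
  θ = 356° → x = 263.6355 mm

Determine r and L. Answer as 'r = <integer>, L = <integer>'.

constraint per measurement: (x − r cos θ)² + (r sin θ − e)² = L²
subtracting the θ₁ and θ₂ equations cancels the r² and L² terms:
r = (x₁² − x₂²) / (2[(x₁cos θ₁ + e sin θ₁) − (x₂cos θ₂ + e sin θ₂)]) = 41.0001 → r = 41
L² = (x₁ − r cos θ₁)² + (r sin θ₁ − e)² = 49729.0078 → L = 223.0000 → L = 223
check at θ₃=356°: x = 263.6355 (printed 263.6355) ✓

r = 41, L = 223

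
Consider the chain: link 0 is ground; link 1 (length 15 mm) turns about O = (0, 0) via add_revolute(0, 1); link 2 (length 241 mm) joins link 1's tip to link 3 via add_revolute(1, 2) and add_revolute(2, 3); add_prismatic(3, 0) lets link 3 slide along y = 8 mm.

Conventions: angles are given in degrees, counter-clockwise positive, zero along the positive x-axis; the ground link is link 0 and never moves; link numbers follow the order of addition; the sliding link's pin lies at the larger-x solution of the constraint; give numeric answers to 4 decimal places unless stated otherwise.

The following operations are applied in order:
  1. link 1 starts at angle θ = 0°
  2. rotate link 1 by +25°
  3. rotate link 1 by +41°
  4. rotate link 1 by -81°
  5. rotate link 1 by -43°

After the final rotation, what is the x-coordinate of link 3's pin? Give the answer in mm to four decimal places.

geometry: r = 15 mm, L = 241 mm, e = 8 mm; θ starts at 0°
rotate link 1 by +25°: θ ← 0° +25° = 25°
rotate link 1 by +41°: θ ← 25° +41° = 66°
rotate link 1 by -81°: θ ← 66° -81° = -15°
rotate link 1 by -43°: θ ← -15° -43° = -58°
crank pin P = (r cos θ, r sin θ) = (7.948789, -12.720721)
h = r sin θ − e = -12.720721 − 8 = -20.720721
x = r cos θ + √(L² − h²) = 7.948789 + 240.107584 = 248.056373

248.0564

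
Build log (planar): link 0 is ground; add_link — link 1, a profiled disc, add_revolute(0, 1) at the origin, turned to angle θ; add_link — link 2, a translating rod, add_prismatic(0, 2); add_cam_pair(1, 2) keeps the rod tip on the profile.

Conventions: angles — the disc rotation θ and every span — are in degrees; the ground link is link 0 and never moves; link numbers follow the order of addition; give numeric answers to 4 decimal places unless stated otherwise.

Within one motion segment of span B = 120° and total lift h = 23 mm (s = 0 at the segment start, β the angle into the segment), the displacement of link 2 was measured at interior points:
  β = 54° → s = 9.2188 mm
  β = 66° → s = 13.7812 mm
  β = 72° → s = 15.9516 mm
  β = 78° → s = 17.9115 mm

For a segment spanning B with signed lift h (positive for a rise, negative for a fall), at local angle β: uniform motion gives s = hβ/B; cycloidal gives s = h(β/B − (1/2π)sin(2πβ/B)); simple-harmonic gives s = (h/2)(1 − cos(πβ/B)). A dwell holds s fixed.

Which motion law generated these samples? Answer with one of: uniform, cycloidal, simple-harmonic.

candidates at β/B = r: uniform s = h·r (linear in β); cycloidal s = h·(r − sin(2πr)/(2π)); simple-harmonic s = (h/2)(1 − cos(πr))
β=54°: printed 9.2188 | uniform 10.3500, cycloidal 9.2188, simple-harmonic 9.7010
β=66°: printed 13.7812 | uniform 12.6500, cycloidal 13.7812, simple-harmonic 13.2990
β=72°: printed 15.9516 | uniform 13.8000, cycloidal 15.9516, simple-harmonic 15.0537
β=78°: printed 17.9115 | uniform 14.9500, cycloidal 17.9115, simple-harmonic 16.7209
only one law matches every sample → cycloidal

cycloidal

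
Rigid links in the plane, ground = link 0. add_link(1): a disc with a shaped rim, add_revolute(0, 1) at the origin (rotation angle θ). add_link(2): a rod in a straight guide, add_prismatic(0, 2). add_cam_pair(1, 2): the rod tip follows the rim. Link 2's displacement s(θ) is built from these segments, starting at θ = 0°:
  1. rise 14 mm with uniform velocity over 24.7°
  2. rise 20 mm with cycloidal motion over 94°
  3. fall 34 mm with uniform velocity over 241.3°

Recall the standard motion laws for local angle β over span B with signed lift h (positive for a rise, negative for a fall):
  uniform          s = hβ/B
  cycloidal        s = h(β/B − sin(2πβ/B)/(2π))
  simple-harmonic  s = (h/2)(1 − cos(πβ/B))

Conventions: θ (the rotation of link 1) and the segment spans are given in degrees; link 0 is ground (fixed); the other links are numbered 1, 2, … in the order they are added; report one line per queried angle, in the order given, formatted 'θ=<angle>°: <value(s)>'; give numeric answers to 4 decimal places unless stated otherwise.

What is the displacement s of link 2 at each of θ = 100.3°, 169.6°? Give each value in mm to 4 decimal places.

segment 1 (0° to 24.7°, uniform, h = 14) is passed completely: s = 0.0000 + (14) = 14.0000
θ = 100.3° falls in segment 2 (24.7° to 118.7°, cycloidal, h = 20): β = 100.3 − 24.7 = 75.6°, B = 94°; Δs = 20·(0.8043 − sin(2π·0.8043)/(2π)) = 19.0850; s = 14.0000 + 19.0850 = 33.0850
segment 2 (24.7° to 118.7°, cycloidal, h = 20) is passed completely: s = 14.0000 + (20) = 34.0000
θ = 169.6° falls in segment 3 (118.7° to 360°, uniform, h = -34): β = 169.6 − 118.7 = 50.9°, B = 241.3°; Δs = -34·50.9/241.3 = -7.1720; s = 34.0000 − 7.1720 = 26.8280

θ=100.3°: 33.0850
θ=169.6°: 26.8280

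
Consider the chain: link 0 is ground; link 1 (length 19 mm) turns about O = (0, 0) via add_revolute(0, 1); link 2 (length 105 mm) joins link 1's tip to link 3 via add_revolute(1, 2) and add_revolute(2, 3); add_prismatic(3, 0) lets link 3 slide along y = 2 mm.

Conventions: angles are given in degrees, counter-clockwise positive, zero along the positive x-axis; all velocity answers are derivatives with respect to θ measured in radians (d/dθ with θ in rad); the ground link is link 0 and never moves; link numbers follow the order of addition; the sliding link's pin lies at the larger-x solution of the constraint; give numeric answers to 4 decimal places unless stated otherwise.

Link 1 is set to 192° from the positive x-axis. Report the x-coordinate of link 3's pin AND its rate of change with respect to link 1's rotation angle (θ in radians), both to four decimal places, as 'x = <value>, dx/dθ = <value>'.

geometry: r = 19 mm, L = 105 mm, e = 2 mm
crank pin P = (r cos θ, r sin θ) = (-18.584804, -3.950322)
h = r sin θ − e = -3.950322 − 2 = -5.950322
x = r cos θ + √(L² − h²) = -18.584804 + 104.831263 = 86.246458
dx/dθ = −r sin θ − h·r cos θ/√(L² − h²) (θ in radians; h = -5.950322) = 2.895431

x = 86.2465, dx/dθ = 2.8954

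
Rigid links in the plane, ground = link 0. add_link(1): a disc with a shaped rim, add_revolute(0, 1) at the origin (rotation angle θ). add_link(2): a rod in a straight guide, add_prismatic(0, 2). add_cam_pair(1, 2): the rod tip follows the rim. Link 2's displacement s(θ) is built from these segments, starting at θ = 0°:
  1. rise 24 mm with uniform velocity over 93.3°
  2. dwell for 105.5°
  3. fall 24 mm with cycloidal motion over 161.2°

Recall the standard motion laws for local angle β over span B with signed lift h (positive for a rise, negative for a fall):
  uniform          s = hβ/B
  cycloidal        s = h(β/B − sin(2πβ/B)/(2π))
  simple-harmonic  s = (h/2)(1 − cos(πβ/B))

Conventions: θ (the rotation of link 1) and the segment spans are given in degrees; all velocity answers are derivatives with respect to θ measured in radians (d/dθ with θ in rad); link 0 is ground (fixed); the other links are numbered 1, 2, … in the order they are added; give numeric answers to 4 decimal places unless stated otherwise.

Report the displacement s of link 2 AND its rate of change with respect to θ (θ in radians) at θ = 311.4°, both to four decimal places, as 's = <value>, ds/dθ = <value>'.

segment 1 (0° to 93.3°, uniform, h = 24) is passed completely: s = 0.0000 + (24) = 24.0000
segment 2 (93.3° to 198.8°, dwell): s unchanged at 24.0000
θ = 311.4° falls in segment 3 (198.8° to 360°, cycloidal, h = -24): β = 311.4 − 198.8 = 112.6°, B = 161.2°; Δs = -24·(0.6985 − sin(2π·0.6985)/(2π)) = -20.3858; s = 24.0000 − 20.3858 = 3.6142
velocity in seg [198.8°–360°] (cycloidal), θ in radians: β = 112.6° = 1.9652 rad, B = 161.2° = 2.8135 rad; ds/dθ = (h/B)(1 − cos(2πβ/B)) = ((-24)/2.8135)(1 − cos(2π·0.6985)) = -11.242201 mm/rad

s = 3.6142, ds/dθ = -11.2422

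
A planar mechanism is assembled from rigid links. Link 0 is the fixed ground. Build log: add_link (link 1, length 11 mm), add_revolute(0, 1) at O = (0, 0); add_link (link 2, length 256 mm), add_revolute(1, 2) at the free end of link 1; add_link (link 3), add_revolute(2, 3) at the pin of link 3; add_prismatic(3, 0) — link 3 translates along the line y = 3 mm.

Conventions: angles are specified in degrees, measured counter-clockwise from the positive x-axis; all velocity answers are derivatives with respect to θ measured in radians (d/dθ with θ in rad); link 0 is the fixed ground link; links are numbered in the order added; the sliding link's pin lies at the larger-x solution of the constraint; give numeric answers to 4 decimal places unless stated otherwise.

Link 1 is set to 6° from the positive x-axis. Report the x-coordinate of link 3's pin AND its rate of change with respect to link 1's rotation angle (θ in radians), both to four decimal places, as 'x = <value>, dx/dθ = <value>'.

geometry: r = 11 mm, L = 256 mm, e = 3 mm
crank pin P = (r cos θ, r sin θ) = (10.939741, 1.149813)
h = r sin θ − e = 1.149813 − 3 = -1.850187
x = r cos θ + √(L² − h²) = 10.939741 + 255.993314 = 266.933055
dx/dθ = −r sin θ − h·r cos θ/√(L² − h²) (θ in radians; h = -1.850187) = -1.070746

x = 266.9331, dx/dθ = -1.0707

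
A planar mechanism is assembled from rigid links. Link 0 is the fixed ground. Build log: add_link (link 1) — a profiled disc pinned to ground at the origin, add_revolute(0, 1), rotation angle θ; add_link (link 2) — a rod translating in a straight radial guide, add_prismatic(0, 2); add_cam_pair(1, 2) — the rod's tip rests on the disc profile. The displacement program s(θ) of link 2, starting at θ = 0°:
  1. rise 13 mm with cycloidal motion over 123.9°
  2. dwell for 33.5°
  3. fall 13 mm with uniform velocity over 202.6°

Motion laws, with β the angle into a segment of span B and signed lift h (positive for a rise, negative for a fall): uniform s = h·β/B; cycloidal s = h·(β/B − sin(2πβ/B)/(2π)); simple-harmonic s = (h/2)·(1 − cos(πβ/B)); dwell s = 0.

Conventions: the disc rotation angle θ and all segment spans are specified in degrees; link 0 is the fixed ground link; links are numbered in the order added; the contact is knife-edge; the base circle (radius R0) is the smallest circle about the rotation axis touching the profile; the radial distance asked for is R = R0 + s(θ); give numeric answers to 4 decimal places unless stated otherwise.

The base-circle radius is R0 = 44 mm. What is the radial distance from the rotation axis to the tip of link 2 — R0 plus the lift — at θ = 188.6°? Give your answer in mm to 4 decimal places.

seg 1 [0°–123.9°] cycloidal, h=13: full span → s += 13 → s = 13.0000
seg 2 [123.9°–157.4°] dwell: s stays 13.0000
seg 3 [157.4°–360°] uniform, h=-13: θ=188.6° here. β=31.2, B=202.6. -13·31.2/202.6 = -2.0020 → s = 10.9980
R = R0 + s = 44 + 10.9980 = 54.9980

54.9980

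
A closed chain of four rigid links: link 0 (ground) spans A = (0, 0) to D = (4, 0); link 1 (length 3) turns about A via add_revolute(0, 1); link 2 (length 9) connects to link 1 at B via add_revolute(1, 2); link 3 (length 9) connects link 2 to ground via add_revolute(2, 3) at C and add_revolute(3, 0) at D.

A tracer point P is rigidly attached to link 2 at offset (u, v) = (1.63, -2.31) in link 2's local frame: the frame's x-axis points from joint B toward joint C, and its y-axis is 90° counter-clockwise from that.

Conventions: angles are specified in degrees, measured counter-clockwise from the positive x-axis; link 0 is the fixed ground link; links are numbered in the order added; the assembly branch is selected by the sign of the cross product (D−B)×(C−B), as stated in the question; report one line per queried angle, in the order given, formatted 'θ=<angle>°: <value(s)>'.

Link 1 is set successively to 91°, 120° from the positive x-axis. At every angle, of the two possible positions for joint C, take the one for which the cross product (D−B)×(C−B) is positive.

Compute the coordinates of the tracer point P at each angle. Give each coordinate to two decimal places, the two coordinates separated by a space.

A=(0,0), D=(4.00,0)
θ=91°: B = A + 3.00·(cos91°, sin91°) = (-0.0524, 2.9995)
θ=91°: |BD| = 5.0417
θ=91°: circle(B,9.00) ∩ circle(D,9.00): a=2.5209, h=8.6398
θ=91°:   candidates: C₊=(7.1140,8.4441) cross=43.559; C₋=(-3.1664,-5.4446) cross=-43.559
θ=91°:   branch + wants cross > 0 → take C=(7.1140,8.4441) (cross=43.559)
θ=91°: ex = (C−B)/|BC| = (0.7963,0.6050); ey = (-0.6050,0.7963)
θ=91°: P = B + 1.63·ex + -2.31·ey = (2.6430,2.1462)
θ=120°: B = A + 3.00·(cos120°, sin120°) = (-1.5000, 2.5981)
θ=120°: |BD| = 6.0828
θ=120°: circle(B,9.00) ∩ circle(D,9.00): a=3.0414, h=8.4705
θ=120°:   candidates: C₊=(4.8679,8.9581) cross=51.524; C₋=(-2.3679,-6.3600) cross=-51.524
θ=120°:   branch + wants cross > 0 → take C=(4.8679,8.9581) (cross=51.524)
θ=120°: ex = (C−B)/|BC| = (0.7075,0.7067); ey = (-0.7067,0.7075)
θ=120°: P = B + 1.63·ex + -2.31·ey = (1.2857,2.1155)

θ=91°: 2.64 2.15
θ=120°: 1.29 2.12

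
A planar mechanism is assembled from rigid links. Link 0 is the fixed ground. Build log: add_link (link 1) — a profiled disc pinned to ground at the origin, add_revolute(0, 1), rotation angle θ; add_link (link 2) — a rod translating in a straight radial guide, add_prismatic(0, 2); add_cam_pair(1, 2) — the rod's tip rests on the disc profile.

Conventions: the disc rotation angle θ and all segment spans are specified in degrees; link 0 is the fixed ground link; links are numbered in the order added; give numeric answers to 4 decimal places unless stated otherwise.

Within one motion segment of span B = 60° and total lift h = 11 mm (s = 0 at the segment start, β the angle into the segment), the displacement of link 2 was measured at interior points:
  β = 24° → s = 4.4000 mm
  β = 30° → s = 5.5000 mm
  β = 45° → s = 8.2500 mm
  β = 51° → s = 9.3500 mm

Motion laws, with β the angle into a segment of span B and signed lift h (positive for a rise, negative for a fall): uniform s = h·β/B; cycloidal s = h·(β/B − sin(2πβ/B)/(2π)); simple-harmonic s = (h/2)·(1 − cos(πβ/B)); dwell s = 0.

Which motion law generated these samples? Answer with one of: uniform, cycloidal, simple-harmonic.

candidates at β/B = r: uniform s = h·r (linear in β); cycloidal s = h·(r − sin(2πr)/(2π)); simple-harmonic s = (h/2)(1 − cos(πr))
β=24°: printed 4.4000 | uniform 4.4000, cycloidal 3.3710, simple-harmonic 3.8004
β=30°: printed 5.5000 | uniform 5.5000, cycloidal 5.5000, simple-harmonic 5.5000
β=45°: printed 8.2500 | uniform 8.2500, cycloidal 10.0007, simple-harmonic 9.3891
β=51°: printed 9.3500 | uniform 9.3500, cycloidal 10.7663, simple-harmonic 10.4005
only one law matches every sample → uniform

uniform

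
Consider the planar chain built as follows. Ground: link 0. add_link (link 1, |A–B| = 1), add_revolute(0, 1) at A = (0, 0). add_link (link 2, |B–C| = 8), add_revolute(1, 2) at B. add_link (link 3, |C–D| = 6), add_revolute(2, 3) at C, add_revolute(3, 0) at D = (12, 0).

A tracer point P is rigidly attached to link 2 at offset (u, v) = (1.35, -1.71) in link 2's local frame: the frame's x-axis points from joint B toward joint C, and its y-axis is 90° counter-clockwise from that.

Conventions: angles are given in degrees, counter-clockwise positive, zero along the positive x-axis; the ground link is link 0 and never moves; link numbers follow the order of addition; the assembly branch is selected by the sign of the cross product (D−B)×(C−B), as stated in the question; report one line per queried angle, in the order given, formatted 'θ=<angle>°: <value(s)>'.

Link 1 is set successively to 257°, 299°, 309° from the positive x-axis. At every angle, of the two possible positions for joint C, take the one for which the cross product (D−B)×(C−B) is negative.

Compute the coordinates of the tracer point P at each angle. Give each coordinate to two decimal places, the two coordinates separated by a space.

A=(0,0), D=(12.00,0)
θ=257°: B = A + 1.00·(cos257°, sin257°) = (-0.2250, -0.9744)
θ=257°: |BD| = 12.2637
θ=257°: circle(B,8.00) ∩ circle(D,6.00): a=7.2734, h=3.3312
θ=257°:   candidates: C₊=(6.7608,2.9242) cross=40.853; C₋=(7.2902,-3.7172) cross=-40.853
θ=257°:   branch - wants cross < 0 → take C=(7.2902,-3.7172) (cross=-40.853)
θ=257°: ex = (C−B)/|BC| = (0.9394,-0.3429); ey = (0.3429,0.9394)
θ=257°: P = B + 1.35·ex + -1.71·ey = (0.4569,-3.0436)
θ=299°: B = A + 1.00·(cos299°, sin299°) = (0.4848, -0.8746)
θ=299°: |BD| = 11.5484
θ=299°: circle(B,8.00) ∩ circle(D,6.00): a=6.9865, h=3.8973
θ=299°:   candidates: C₊=(7.1561,3.5406) cross=45.008; C₋=(7.7464,-4.2316) cross=-45.008
θ=299°:   branch - wants cross < 0 → take C=(7.7464,-4.2316) (cross=-45.008)
θ=299°: ex = (C−B)/|BC| = (0.9077,-0.4196); ey = (0.4196,0.9077)
θ=299°: P = B + 1.35·ex + -1.71·ey = (0.9926,-2.9933)
θ=309°: B = A + 1.00·(cos309°, sin309°) = (0.6293, -0.7771)
θ=309°: |BD| = 11.3972
θ=309°: circle(B,8.00) ∩ circle(D,6.00): a=6.9270, h=4.0021
θ=309°:   candidates: C₊=(7.2673,3.6880) cross=45.613; C₋=(7.8131,-4.2976) cross=-45.613
θ=309°:   branch - wants cross < 0 → take C=(7.8131,-4.2976) (cross=-45.613)
θ=309°: ex = (C−B)/|BC| = (0.8980,-0.4401); ey = (0.4401,0.8980)
θ=309°: P = B + 1.35·ex + -1.71·ey = (1.0891,-2.9068)

θ=257°: 0.46 -3.04
θ=299°: 0.99 -2.99
θ=309°: 1.09 -2.91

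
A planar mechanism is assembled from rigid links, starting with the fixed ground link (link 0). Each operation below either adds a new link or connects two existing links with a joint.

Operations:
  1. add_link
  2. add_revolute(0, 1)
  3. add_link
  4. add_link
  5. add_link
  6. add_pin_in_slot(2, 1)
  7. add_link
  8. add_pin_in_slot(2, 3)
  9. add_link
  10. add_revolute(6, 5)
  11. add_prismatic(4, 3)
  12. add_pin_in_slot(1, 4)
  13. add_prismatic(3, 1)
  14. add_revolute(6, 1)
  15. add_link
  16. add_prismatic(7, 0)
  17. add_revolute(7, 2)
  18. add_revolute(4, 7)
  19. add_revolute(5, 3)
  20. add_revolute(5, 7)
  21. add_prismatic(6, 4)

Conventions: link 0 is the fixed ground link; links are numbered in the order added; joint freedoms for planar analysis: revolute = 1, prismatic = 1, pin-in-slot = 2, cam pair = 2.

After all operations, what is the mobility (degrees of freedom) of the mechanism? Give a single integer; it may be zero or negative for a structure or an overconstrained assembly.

L=1 J1=0 J2=0
add link → L=2 J1=0 J2=0
R@0,1 dof=1 J1 → L=2 J1=1 J2=0
add link → L=3 J1=1 J2=0
add link → L=4 J1=1 J2=0
add link → L=5 J1=1 J2=0
PS@2,1 dof=2 J2 → L=5 J1=1 J2=1
add link → L=6 J1=1 J2=1
PS@2,3 dof=2 J2 → L=6 J1=1 J2=2
add link → L=7 J1=1 J2=2
R@6,5 dof=1 J1 → L=7 J1=2 J2=2
P@4,3 dof=1 J1 → L=7 J1=3 J2=2
PS@1,4 dof=2 J2 → L=7 J1=3 J2=3
P@3,1 dof=1 J1 → L=7 J1=4 J2=3
R@6,1 dof=1 J1 → L=7 J1=5 J2=3
add link → L=8 J1=5 J2=3
P@7,0 dof=1 J1 → L=8 J1=6 J2=3
R@7,2 dof=1 J1 → L=8 J1=7 J2=3
R@4,7 dof=1 J1 → L=8 J1=8 J2=3
R@5,3 dof=1 J1 → L=8 J1=9 J2=3
R@5,7 dof=1 J1 → L=8 J1=10 J2=3
P@6,4 dof=1 J1 → L=8 J1=11 J2=3
M=3(L−1)−2J1−J2=3·7−2·11−3=-4

M = -4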